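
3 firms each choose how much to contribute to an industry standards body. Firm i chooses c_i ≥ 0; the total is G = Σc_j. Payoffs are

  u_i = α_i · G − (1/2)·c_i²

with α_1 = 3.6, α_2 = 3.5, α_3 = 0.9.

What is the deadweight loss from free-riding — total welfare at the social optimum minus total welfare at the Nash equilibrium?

Firm i's FOC: ∂u_i/∂c_i = α_i − c_i = 0, so c_i* = α_i.
NE contributions = (3.6, 3.5, 0.9); G = 8.
W^NE = (Σα)·G − ½Σα_i² = 8² − ½·26.02 = 50.99.
Planner sets c_i = Σα_j = 8 for every i, so G^SO = 3·8 = 24.
W^SO = (Σα)·G^SO − ½·3·(Σα)² = (3/2)·8² = 96.
Deadweight loss = W^SO − W^NE = 45.01.

45.01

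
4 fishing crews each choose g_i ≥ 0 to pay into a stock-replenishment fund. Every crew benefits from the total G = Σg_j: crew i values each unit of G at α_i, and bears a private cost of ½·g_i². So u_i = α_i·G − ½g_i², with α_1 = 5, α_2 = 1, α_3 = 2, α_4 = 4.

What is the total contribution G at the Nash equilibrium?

Crew i's FOC: ∂u_i/∂g_i = α_i − g_i = 0, so g_i* = α_i.
NE contributions = (5, 1, 2, 4); G = 12.

12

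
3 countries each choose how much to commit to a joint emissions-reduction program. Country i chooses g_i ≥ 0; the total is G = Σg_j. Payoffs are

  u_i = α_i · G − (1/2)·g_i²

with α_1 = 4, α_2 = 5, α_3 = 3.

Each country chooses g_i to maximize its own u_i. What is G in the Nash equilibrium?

Country i's FOC: ∂u_i/∂g_i = α_i − g_i = 0, so g_i* = α_i.
NE contributions = (4, 5, 3); G = 12.

12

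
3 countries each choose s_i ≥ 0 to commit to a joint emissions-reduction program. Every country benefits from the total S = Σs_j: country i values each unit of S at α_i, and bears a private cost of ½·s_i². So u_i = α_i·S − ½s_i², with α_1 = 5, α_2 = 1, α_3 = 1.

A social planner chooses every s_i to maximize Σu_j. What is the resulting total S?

Planner FOC: ∂(Σu_j)/∂s_i = (Σα_j) − s_i = 0, so s_i^SO = Σα_j = 7 for every i; S^SO = 21.

21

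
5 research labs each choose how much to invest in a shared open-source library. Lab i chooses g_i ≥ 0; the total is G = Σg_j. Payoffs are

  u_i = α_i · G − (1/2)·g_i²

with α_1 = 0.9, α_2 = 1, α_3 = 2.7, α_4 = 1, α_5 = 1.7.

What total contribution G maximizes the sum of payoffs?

Planner FOC: ∂(Σu_j)/∂g_i = (Σα_j) − g_i = 0, so g_i^SO = Σα_j = 7.3 for every i; G^SO = 36.5.

36.5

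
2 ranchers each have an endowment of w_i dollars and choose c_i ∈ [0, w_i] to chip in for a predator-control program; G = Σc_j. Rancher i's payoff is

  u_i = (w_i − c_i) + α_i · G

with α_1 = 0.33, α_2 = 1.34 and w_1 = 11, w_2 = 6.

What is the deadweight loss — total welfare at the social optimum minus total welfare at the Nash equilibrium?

7.37

∂u_i/∂c_i = α_i − 1, so rancher i contributes w_i if α_i > 1, else 0.
α_i > 1 for i ∈ {2}; NE contributions (0, 6), G = 6.
W^NE = Σw_i − G^NE + (Σα_i)·G^NE = 17 + 0.67·6 = 21.02.
Planner: ∂(Σu_j)/∂c_i = Σα_j − 1 = 0.67 > 0, so everyone contributes w_i; G^SO = 17, W^SO = 17 + 0.67·17 = 28.39.
Deadweight loss = 7.37.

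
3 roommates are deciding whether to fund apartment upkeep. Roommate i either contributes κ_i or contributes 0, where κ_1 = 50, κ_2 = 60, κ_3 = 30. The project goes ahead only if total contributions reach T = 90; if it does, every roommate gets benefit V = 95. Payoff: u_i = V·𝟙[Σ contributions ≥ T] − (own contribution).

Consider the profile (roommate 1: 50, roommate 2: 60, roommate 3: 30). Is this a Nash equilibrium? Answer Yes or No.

Total = 140 ≥ 90: provided.
Roommate 1 (pledges 50, payoff 45): dropping to 0 → total 90, payoff 95. Profitable deviation.

No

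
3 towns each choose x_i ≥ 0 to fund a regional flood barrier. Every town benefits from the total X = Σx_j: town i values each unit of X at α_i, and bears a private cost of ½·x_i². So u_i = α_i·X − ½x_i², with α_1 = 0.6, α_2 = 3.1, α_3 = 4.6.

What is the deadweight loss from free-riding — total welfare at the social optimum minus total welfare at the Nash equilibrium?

Town i's FOC: ∂u_i/∂x_i = α_i − x_i = 0, so x_i* = α_i.
NE contributions = (0.6, 3.1, 4.6); X = 8.3.
W^NE = (Σα)·X − ½Σα_i² = 8.3² − ½·31.13 = 53.325.
Planner sets x_i = Σα_j = 8.3 for every i, so X^SO = 3·8.3 = 24.9.
W^SO = (Σα)·X^SO − ½·3·(Σα)² = (3/2)·8.3² = 103.335.
Deadweight loss = W^SO − W^NE = 50.01.

50.01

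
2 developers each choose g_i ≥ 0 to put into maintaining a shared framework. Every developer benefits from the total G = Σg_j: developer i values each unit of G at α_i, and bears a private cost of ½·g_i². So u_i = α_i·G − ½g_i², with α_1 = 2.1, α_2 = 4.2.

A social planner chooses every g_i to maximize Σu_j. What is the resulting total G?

Planner FOC: ∂(Σu_j)/∂g_i = (Σα_j) − g_i = 0, so g_i^SO = Σα_j = 6.3 for every i; G^SO = 12.6.

12.6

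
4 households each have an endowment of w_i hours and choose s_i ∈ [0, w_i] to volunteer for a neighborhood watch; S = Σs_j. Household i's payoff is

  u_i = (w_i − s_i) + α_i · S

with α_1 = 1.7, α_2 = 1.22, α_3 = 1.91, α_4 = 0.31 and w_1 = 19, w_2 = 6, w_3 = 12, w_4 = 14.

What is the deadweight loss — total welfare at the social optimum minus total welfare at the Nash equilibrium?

∂u_i/∂s_i = α_i − 1, so household i contributes w_i if α_i > 1, else 0.
α_i > 1 for i ∈ {1, 2, 3}; NE contributions (19, 6, 12, 0), S = 37.
W^NE = Σw_i − S^NE + (Σα_i)·S^NE = 51 + 4.14·37 = 204.18.
Planner: ∂(Σu_j)/∂s_i = Σα_j − 1 = 4.14 > 0, so everyone contributes w_i; S^SO = 51, W^SO = 51 + 4.14·51 = 262.14.
Deadweight loss = 57.96.

57.96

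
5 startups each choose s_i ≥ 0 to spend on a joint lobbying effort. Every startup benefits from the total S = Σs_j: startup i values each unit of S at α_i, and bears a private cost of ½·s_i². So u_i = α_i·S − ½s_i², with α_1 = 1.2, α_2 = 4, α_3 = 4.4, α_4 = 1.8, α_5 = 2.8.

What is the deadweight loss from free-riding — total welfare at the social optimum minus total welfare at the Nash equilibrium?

326.4

Startup i's FOC: ∂u_i/∂s_i = α_i − s_i = 0, so s_i* = α_i.
NE contributions = (1.2, 4, 4.4, 1.8, 2.8); S = 14.2.
W^NE = (Σα)·S − ½Σα_i² = 14.2² − ½·47.88 = 177.7.
Planner sets s_i = Σα_j = 14.2 for every i, so S^SO = 5·14.2 = 71.
W^SO = (Σα)·S^SO − ½·5·(Σα)² = (5/2)·14.2² = 504.1.
Deadweight loss = W^SO − W^NE = 326.4.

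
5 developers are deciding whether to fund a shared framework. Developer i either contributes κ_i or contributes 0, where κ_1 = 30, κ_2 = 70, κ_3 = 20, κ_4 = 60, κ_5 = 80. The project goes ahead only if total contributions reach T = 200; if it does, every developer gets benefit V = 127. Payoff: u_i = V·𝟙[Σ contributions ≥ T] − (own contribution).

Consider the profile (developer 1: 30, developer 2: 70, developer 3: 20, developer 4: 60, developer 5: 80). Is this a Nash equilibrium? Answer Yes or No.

No

Total = 260 ≥ 200: provided.
Developer 1 (pledges 30, payoff 97): dropping to 0 → total 230, payoff 127. Profitable deviation.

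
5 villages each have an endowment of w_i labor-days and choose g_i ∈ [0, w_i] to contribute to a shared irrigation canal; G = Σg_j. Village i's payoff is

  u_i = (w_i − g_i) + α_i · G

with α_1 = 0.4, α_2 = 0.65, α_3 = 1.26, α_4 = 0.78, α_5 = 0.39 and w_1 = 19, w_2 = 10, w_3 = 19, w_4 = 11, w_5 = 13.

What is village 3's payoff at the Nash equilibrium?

∂u_i/∂g_i = α_i − 1, so village i contributes w_i if α_i > 1, else 0.
α_i > 1 for i ∈ {3}; NE contributions (0, 0, 19, 0, 0), G = 19.
u_3 = (19 − 19) + 1.26·19 = 23.94.

23.94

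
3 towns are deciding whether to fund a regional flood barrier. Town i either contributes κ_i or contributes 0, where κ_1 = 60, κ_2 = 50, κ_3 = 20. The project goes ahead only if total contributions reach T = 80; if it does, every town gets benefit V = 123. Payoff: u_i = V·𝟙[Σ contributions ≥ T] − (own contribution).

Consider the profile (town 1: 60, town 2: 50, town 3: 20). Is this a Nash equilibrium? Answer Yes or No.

No

Total = 130 ≥ 80: provided.
Town 1 (pledges 60, payoff 63): dropping to 0 → total 70, payoff 0. No gain.
Town 2 (pledges 50, payoff 73): dropping to 0 → total 80, payoff 123. Profitable deviation.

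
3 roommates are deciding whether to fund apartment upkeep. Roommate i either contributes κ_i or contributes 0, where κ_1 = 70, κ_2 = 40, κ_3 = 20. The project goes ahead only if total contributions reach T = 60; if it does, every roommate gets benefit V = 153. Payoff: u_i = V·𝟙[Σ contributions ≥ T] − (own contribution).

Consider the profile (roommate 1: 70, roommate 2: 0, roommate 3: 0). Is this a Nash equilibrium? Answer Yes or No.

Yes

Total = 70 ≥ 60: provided.
Roommate 1 (pledges 70, payoff 83): dropping to 0 → total 0, payoff 0. No gain.
Roommate 2 (pledges 0, payoff 153): pledging 40 → total 110, payoff 113. No gain.
Roommate 3 (pledges 0, payoff 153): pledging 20 → total 90, payoff 133. No gain.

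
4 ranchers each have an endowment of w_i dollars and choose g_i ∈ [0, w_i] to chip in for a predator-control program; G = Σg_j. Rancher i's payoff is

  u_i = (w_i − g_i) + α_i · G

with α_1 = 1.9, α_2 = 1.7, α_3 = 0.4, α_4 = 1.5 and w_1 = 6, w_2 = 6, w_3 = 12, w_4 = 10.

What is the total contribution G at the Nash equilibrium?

∂u_i/∂g_i = α_i − 1, so rancher i contributes w_i if α_i > 1, else 0.
α_i > 1 for i ∈ {1, 2, 4}; NE contributions (6, 6, 0, 10), G = 22.

22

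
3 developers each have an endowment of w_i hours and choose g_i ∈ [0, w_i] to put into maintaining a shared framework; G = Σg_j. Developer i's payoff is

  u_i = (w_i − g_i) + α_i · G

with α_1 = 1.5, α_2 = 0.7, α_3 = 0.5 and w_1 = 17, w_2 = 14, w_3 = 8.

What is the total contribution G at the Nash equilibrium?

∂u_i/∂g_i = α_i − 1, so developer i contributes w_i if α_i > 1, else 0.
α_i > 1 for i ∈ {1}; NE contributions (17, 0, 0), G = 17.

17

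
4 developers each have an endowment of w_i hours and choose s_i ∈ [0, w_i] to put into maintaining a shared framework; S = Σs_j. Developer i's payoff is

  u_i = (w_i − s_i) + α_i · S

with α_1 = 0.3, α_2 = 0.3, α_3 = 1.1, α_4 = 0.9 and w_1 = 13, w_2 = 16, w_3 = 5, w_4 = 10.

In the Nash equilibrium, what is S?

5

∂u_i/∂s_i = α_i − 1, so developer i contributes w_i if α_i > 1, else 0.
α_i > 1 for i ∈ {3}; NE contributions (0, 0, 5, 0), S = 5.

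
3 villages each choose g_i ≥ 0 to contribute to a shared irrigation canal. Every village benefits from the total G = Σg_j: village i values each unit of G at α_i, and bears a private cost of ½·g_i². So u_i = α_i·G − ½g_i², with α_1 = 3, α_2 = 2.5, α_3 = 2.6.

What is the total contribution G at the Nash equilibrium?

8.1

Village i's FOC: ∂u_i/∂g_i = α_i − g_i = 0, so g_i* = α_i.
NE contributions = (3, 2.5, 2.6); G = 8.1.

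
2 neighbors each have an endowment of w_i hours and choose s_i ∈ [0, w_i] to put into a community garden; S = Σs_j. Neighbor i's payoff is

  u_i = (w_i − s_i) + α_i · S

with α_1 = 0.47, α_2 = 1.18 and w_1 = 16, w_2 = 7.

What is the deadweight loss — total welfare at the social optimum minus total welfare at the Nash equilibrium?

10.4

∂u_i/∂s_i = α_i − 1, so neighbor i contributes w_i if α_i > 1, else 0.
α_i > 1 for i ∈ {2}; NE contributions (0, 7), S = 7.
W^NE = Σw_i − S^NE + (Σα_i)·S^NE = 23 + 0.65·7 = 27.55.
Planner: ∂(Σu_j)/∂s_i = Σα_j − 1 = 0.65 > 0, so everyone contributes w_i; S^SO = 23, W^SO = 23 + 0.65·23 = 37.95.
Deadweight loss = 10.4.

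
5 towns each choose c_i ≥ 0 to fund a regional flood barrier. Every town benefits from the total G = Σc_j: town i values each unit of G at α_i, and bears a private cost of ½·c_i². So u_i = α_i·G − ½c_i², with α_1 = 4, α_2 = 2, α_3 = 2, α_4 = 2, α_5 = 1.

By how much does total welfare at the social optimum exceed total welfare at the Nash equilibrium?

Town i's FOC: ∂u_i/∂c_i = α_i − c_i = 0, so c_i* = α_i.
NE contributions = (4, 2, 2, 2, 1); G = 11.
W^NE = (Σα)·G − ½Σα_i² = 11² − ½·29 = 106.5.
Planner sets c_i = Σα_j = 11 for every i, so G^SO = 5·11 = 55.
W^SO = (Σα)·G^SO − ½·5·(Σα)² = (5/2)·11² = 302.5.
Deadweight loss = W^SO − W^NE = 196.

196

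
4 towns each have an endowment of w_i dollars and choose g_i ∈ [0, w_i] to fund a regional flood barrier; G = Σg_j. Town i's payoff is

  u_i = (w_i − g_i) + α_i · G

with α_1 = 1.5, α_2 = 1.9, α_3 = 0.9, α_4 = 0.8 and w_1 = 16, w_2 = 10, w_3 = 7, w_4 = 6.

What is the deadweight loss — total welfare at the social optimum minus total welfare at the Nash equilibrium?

53.3

∂u_i/∂g_i = α_i − 1, so town i contributes w_i if α_i > 1, else 0.
α_i > 1 for i ∈ {1, 2}; NE contributions (16, 10, 0, 0), G = 26.
W^NE = Σw_i − G^NE + (Σα_i)·G^NE = 39 + 4.1·26 = 145.6.
Planner: ∂(Σu_j)/∂g_i = Σα_j − 1 = 4.1 > 0, so everyone contributes w_i; G^SO = 39, W^SO = 39 + 4.1·39 = 198.9.
Deadweight loss = 53.3.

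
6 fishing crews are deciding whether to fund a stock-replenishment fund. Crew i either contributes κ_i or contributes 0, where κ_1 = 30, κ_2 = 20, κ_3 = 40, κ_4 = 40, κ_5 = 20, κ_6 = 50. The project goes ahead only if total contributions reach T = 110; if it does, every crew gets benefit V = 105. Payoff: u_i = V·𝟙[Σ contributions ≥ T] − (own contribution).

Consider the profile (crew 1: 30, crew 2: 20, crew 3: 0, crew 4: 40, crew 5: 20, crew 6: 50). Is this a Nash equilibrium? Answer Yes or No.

Total = 160 ≥ 110: provided.
Crew 1 (pledges 30, payoff 75): dropping to 0 → total 130, payoff 105. Profitable deviation.

No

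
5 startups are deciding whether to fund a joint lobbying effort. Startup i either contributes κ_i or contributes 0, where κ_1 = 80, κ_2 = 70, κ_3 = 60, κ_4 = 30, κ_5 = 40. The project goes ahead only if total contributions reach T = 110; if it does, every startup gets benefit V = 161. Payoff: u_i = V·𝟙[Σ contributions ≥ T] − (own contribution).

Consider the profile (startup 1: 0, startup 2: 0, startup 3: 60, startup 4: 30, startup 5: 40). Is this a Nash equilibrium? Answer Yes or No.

Total = 130 ≥ 110: provided.
Startup 1 (pledges 0, payoff 161): pledging 80 → total 210, payoff 81. No gain.
Startup 2 (pledges 0, payoff 161): pledging 70 → total 200, payoff 91. No gain.
Startup 3 (pledges 60, payoff 101): dropping to 0 → total 70, payoff 0. No gain.
Startup 4 (pledges 30, payoff 131): dropping to 0 → total 100, payoff 0. No gain.
Startup 5 (pledges 40, payoff 121): dropping to 0 → total 90, payoff 0. No gain.

Yes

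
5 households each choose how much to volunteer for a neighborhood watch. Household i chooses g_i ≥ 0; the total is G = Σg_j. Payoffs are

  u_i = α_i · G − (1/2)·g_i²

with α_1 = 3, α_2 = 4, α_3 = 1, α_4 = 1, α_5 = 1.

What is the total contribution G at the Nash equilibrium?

10

Household i's FOC: ∂u_i/∂g_i = α_i − g_i = 0, so g_i* = α_i.
NE contributions = (3, 4, 1, 1, 1); G = 10.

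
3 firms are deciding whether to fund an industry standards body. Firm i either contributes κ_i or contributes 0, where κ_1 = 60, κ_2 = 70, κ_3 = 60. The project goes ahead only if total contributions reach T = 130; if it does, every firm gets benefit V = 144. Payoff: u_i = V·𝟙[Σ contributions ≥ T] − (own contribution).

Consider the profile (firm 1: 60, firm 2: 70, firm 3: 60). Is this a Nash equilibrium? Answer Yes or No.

Total = 190 ≥ 130: provided.
Firm 1 (pledges 60, payoff 84): dropping to 0 → total 130, payoff 144. Profitable deviation.

No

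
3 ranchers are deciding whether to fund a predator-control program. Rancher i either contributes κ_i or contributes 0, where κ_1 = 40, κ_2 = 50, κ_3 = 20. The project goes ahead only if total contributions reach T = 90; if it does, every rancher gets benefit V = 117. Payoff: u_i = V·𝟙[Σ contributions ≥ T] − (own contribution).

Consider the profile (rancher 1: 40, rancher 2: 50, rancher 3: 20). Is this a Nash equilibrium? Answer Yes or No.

Total = 110 ≥ 90: provided.
Rancher 1 (pledges 40, payoff 77): dropping to 0 → total 70, payoff 0. No gain.
Rancher 2 (pledges 50, payoff 67): dropping to 0 → total 60, payoff 0. No gain.
Rancher 3 (pledges 20, payoff 97): dropping to 0 → total 90, payoff 117. Profitable deviation.

No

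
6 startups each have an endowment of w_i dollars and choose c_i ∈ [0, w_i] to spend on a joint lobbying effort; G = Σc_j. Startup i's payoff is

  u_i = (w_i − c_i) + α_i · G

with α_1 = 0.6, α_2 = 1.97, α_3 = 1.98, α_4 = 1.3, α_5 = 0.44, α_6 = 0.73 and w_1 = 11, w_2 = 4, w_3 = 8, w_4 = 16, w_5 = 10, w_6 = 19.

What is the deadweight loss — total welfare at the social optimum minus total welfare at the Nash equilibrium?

240.8

∂u_i/∂c_i = α_i − 1, so startup i contributes w_i if α_i > 1, else 0.
α_i > 1 for i ∈ {2, 3, 4}; NE contributions (0, 4, 8, 16, 0, 0), G = 28.
W^NE = Σw_i − G^NE + (Σα_i)·G^NE = 68 + 6.02·28 = 236.56.
Planner: ∂(Σu_j)/∂c_i = Σα_j − 1 = 6.02 > 0, so everyone contributes w_i; G^SO = 68, W^SO = 68 + 6.02·68 = 477.36.
Deadweight loss = 240.8.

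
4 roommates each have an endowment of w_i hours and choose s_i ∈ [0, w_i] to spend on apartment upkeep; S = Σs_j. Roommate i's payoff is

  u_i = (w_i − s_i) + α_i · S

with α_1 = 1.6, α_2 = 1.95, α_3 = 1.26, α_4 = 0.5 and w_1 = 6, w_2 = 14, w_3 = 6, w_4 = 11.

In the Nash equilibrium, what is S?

26

∂u_i/∂s_i = α_i − 1, so roommate i contributes w_i if α_i > 1, else 0.
α_i > 1 for i ∈ {1, 2, 3}; NE contributions (6, 14, 6, 0), S = 26.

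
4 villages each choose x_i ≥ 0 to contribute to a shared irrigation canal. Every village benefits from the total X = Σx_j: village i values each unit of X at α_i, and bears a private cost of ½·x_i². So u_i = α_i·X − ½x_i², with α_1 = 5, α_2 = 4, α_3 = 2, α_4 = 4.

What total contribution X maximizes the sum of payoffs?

Planner FOC: ∂(Σu_j)/∂x_i = (Σα_j) − x_i = 0, so x_i^SO = Σα_j = 15 for every i; X^SO = 60.

60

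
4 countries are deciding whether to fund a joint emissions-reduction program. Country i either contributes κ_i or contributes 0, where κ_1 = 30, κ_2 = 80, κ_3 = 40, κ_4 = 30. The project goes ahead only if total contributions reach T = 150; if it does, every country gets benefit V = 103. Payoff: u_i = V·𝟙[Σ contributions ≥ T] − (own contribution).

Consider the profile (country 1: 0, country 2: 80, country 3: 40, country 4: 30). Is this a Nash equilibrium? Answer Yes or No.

Total = 150 ≥ 150: provided.
Country 1 (pledges 0, payoff 103): pledging 30 → total 180, payoff 73. No gain.
Country 2 (pledges 80, payoff 23): dropping to 0 → total 70, payoff 0. No gain.
Country 3 (pledges 40, payoff 63): dropping to 0 → total 110, payoff 0. No gain.
Country 4 (pledges 30, payoff 73): dropping to 0 → total 120, payoff 0. No gain.

Yes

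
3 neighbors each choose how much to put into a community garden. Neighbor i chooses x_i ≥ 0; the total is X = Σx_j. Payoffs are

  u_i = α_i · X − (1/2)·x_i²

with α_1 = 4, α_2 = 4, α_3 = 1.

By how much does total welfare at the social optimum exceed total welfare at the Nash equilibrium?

57

Neighbor i's FOC: ∂u_i/∂x_i = α_i − x_i = 0, so x_i* = α_i.
NE contributions = (4, 4, 1); X = 9.
W^NE = (Σα)·X − ½Σα_i² = 9² − ½·33 = 64.5.
Planner sets x_i = Σα_j = 9 for every i, so X^SO = 3·9 = 27.
W^SO = (Σα)·X^SO − ½·3·(Σα)² = (3/2)·9² = 121.5.
Deadweight loss = W^SO − W^NE = 57.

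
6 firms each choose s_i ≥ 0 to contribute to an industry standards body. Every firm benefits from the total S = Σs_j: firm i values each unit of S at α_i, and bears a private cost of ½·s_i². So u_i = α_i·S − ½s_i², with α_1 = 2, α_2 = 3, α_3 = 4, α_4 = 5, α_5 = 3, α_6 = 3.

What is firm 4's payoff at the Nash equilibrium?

87.5

Firm i's FOC: ∂u_i/∂s_i = α_i − s_i = 0, so s_i* = α_i.
NE contributions = (2, 3, 4, 5, 3, 3); S = 20.
u_4 = α_4·S − ½·(s_4)² = 5·20 − ½·5² = 87.5.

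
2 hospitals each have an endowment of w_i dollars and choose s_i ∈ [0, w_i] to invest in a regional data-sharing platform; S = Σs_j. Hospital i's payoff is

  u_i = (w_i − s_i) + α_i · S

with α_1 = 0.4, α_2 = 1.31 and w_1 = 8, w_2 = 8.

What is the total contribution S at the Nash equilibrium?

∂u_i/∂s_i = α_i − 1, so hospital i contributes w_i if α_i > 1, else 0.
α_i > 1 for i ∈ {2}; NE contributions (0, 8), S = 8.

8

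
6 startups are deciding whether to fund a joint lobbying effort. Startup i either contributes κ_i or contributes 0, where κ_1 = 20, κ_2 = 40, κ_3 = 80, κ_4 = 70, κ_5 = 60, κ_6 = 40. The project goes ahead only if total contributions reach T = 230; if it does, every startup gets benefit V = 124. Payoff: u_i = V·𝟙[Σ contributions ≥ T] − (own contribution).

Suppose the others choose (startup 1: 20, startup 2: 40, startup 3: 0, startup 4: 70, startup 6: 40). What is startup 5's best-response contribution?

Others' total = 170. Contributing 60 brings total to 230 ≥ 230: gain V − κ_5 = 64.
Best response: 60.

60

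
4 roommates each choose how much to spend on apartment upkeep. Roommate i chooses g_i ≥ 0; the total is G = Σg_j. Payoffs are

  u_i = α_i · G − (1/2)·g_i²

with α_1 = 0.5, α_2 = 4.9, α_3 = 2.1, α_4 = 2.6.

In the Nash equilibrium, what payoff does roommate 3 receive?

Roommate i's FOC: ∂u_i/∂g_i = α_i − g_i = 0, so g_i* = α_i.
NE contributions = (0.5, 4.9, 2.1, 2.6); G = 10.1.
u_3 = α_3·G − ½·(g_3)² = 2.1·10.1 − ½·2.1² = 19.005.

19.005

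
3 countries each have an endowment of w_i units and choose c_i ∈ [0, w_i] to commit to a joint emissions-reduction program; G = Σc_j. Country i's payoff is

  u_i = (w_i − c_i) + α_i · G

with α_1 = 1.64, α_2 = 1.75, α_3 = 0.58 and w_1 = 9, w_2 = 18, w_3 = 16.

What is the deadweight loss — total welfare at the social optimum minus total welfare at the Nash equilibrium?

47.52

∂u_i/∂c_i = α_i − 1, so country i contributes w_i if α_i > 1, else 0.
α_i > 1 for i ∈ {1, 2}; NE contributions (9, 18, 0), G = 27.
W^NE = Σw_i − G^NE + (Σα_i)·G^NE = 43 + 2.97·27 = 123.19.
Planner: ∂(Σu_j)/∂c_i = Σα_j − 1 = 2.97 > 0, so everyone contributes w_i; G^SO = 43, W^SO = 43 + 2.97·43 = 170.71.
Deadweight loss = 47.52.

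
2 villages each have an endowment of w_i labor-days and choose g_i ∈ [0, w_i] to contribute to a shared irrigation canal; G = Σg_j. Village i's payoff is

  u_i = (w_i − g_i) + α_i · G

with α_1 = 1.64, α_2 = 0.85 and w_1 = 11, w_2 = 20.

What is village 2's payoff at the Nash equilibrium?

∂u_i/∂g_i = α_i − 1, so village i contributes w_i if α_i > 1, else 0.
α_i > 1 for i ∈ {1}; NE contributions (11, 0), G = 11.
u_2 = (20 − 0) + 0.85·11 = 29.35.

29.35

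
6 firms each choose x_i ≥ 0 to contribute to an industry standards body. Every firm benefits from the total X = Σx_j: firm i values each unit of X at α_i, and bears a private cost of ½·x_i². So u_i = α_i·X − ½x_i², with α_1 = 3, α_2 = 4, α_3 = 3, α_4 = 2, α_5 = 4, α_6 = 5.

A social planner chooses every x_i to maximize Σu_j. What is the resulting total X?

Planner FOC: ∂(Σu_j)/∂x_i = (Σα_j) − x_i = 0, so x_i^SO = Σα_j = 21 for every i; X^SO = 126.

126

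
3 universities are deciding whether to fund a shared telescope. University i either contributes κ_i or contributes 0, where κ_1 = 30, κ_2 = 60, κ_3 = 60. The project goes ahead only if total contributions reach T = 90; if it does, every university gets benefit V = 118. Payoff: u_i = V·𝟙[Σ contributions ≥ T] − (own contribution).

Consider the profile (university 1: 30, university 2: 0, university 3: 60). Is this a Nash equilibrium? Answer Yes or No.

Yes

Total = 90 ≥ 90: provided.
University 1 (pledges 30, payoff 88): dropping to 0 → total 60, payoff 0. No gain.
University 2 (pledges 0, payoff 118): pledging 60 → total 150, payoff 58. No gain.
University 3 (pledges 60, payoff 58): dropping to 0 → total 30, payoff 0. No gain.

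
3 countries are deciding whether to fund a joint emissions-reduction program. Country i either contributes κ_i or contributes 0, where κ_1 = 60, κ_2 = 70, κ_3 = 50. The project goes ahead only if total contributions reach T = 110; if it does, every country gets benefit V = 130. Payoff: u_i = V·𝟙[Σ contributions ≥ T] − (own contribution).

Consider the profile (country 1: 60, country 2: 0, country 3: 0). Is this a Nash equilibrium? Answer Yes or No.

Total = 60 < 110: not provided.
Country 1 (pledges 60, payoff -60): dropping to 0 → total 0, payoff 0. Profitable deviation.

No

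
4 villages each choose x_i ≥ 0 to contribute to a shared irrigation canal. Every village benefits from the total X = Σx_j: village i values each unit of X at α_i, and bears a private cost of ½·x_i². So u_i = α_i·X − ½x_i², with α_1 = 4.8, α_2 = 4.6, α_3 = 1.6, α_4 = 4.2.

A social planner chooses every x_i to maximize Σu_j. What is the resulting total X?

Planner FOC: ∂(Σu_j)/∂x_i = (Σα_j) − x_i = 0, so x_i^SO = Σα_j = 15.2 for every i; X^SO = 60.8.

60.8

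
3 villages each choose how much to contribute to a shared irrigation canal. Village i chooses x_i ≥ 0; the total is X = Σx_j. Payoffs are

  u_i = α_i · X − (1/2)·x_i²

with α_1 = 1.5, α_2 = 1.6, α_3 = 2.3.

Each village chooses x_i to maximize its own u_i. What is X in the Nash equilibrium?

5.4

Village i's FOC: ∂u_i/∂x_i = α_i − x_i = 0, so x_i* = α_i.
NE contributions = (1.5, 1.6, 2.3); X = 5.4.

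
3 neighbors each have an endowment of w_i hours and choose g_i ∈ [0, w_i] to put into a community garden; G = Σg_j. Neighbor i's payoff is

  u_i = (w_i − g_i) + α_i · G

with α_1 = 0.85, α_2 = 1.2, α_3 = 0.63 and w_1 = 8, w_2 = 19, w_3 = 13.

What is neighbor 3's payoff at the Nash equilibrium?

24.97

∂u_i/∂g_i = α_i − 1, so neighbor i contributes w_i if α_i > 1, else 0.
α_i > 1 for i ∈ {2}; NE contributions (0, 19, 0), G = 19.
u_3 = (13 − 0) + 0.63·19 = 24.97.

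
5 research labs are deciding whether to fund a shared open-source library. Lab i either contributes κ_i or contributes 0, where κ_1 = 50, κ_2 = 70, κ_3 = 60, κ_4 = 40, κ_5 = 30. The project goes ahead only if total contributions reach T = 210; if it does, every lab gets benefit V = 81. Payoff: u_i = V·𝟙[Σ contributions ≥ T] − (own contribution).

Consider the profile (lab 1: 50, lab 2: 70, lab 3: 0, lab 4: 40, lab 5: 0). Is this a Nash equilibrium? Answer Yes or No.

No

Total = 160 < 210: not provided.
Lab 1 (pledges 50, payoff -50): dropping to 0 → total 110, payoff 0. Profitable deviation.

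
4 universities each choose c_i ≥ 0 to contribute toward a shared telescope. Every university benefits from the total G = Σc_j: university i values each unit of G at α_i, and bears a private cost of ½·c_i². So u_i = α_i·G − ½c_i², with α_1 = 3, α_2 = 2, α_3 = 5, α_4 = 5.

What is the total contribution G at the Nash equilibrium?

University i's FOC: ∂u_i/∂c_i = α_i − c_i = 0, so c_i* = α_i.
NE contributions = (3, 2, 5, 5); G = 15.

15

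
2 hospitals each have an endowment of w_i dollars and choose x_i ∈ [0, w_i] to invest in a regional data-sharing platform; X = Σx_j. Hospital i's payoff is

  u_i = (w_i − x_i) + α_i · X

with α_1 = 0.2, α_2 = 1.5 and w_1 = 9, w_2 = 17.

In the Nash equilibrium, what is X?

∂u_i/∂x_i = α_i − 1, so hospital i contributes w_i if α_i > 1, else 0.
α_i > 1 for i ∈ {2}; NE contributions (0, 17), X = 17.

17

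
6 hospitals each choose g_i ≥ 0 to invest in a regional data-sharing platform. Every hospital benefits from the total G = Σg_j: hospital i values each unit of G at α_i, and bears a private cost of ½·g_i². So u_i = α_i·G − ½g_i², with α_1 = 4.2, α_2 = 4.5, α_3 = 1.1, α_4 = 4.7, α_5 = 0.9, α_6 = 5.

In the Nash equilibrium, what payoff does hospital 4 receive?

84.835

Hospital i's FOC: ∂u_i/∂g_i = α_i − g_i = 0, so g_i* = α_i.
NE contributions = (4.2, 4.5, 1.1, 4.7, 0.9, 5); G = 20.4.
u_4 = α_4·G − ½·(g_4)² = 4.7·20.4 − ½·4.7² = 84.835.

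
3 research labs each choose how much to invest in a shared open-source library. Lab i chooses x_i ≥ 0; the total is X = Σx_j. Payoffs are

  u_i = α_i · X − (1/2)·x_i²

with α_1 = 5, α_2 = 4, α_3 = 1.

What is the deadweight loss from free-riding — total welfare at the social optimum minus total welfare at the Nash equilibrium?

Lab i's FOC: ∂u_i/∂x_i = α_i − x_i = 0, so x_i* = α_i.
NE contributions = (5, 4, 1); X = 10.
W^NE = (Σα)·X − ½Σα_i² = 10² − ½·42 = 79.
Planner sets x_i = Σα_j = 10 for every i, so X^SO = 3·10 = 30.
W^SO = (Σα)·X^SO − ½·3·(Σα)² = (3/2)·10² = 150.
Deadweight loss = W^SO − W^NE = 71.

71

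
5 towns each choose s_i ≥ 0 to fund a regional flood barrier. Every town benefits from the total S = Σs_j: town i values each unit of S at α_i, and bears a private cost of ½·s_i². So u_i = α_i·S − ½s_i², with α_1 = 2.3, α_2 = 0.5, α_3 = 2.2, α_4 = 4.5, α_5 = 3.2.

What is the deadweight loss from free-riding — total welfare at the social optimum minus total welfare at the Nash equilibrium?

262.37

Town i's FOC: ∂u_i/∂s_i = α_i − s_i = 0, so s_i* = α_i.
NE contributions = (2.3, 0.5, 2.2, 4.5, 3.2); S = 12.7.
W^NE = (Σα)·S − ½Σα_i² = 12.7² − ½·40.87 = 140.855.
Planner sets s_i = Σα_j = 12.7 for every i, so S^SO = 5·12.7 = 63.5.
W^SO = (Σα)·S^SO − ½·5·(Σα)² = (5/2)·12.7² = 403.225.
Deadweight loss = W^SO − W^NE = 262.37.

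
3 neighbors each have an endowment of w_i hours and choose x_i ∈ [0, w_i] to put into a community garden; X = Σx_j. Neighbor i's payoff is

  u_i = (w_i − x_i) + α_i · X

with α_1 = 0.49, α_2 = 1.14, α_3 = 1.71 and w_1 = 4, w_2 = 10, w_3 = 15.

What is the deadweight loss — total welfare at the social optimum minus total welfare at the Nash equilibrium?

∂u_i/∂x_i = α_i − 1, so neighbor i contributes w_i if α_i > 1, else 0.
α_i > 1 for i ∈ {2, 3}; NE contributions (0, 10, 15), X = 25.
W^NE = Σw_i − X^NE + (Σα_i)·X^NE = 29 + 2.34·25 = 87.5.
Planner: ∂(Σu_j)/∂x_i = Σα_j − 1 = 2.34 > 0, so everyone contributes w_i; X^SO = 29, W^SO = 29 + 2.34·29 = 96.86.
Deadweight loss = 9.36.

9.36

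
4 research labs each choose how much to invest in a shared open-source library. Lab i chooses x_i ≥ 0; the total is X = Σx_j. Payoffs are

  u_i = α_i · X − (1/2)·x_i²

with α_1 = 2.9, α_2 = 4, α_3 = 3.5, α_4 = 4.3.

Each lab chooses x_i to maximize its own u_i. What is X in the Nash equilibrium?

Lab i's FOC: ∂u_i/∂x_i = α_i − x_i = 0, so x_i* = α_i.
NE contributions = (2.9, 4, 3.5, 4.3); X = 14.7.

14.7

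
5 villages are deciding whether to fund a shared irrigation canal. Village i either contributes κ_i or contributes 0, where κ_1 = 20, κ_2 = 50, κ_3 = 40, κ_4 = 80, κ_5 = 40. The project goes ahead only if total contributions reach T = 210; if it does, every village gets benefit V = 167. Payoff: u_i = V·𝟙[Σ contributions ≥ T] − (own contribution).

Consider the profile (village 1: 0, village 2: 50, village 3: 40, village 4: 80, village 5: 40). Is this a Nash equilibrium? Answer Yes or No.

Yes

Total = 210 ≥ 210: provided.
Village 1 (pledges 0, payoff 167): pledging 20 → total 230, payoff 147. No gain.
Village 2 (pledges 50, payoff 117): dropping to 0 → total 160, payoff 0. No gain.
Village 3 (pledges 40, payoff 127): dropping to 0 → total 170, payoff 0. No gain.
Village 4 (pledges 80, payoff 87): dropping to 0 → total 130, payoff 0. No gain.
Village 5 (pledges 40, payoff 127): dropping to 0 → total 170, payoff 0. No gain.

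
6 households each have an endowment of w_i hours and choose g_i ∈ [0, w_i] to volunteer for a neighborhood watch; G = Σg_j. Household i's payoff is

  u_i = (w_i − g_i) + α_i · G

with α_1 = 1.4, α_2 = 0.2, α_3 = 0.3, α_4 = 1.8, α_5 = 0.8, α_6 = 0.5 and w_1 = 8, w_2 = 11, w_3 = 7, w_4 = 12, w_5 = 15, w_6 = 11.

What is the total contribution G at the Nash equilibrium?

∂u_i/∂g_i = α_i − 1, so household i contributes w_i if α_i > 1, else 0.
α_i > 1 for i ∈ {1, 4}; NE contributions (8, 0, 0, 12, 0, 0), G = 20.

20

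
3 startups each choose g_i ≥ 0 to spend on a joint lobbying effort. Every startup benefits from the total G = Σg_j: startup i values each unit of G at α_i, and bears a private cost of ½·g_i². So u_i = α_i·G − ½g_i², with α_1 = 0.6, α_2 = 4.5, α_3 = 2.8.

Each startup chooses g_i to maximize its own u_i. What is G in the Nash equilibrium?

Startup i's FOC: ∂u_i/∂g_i = α_i − g_i = 0, so g_i* = α_i.
NE contributions = (0.6, 4.5, 2.8); G = 7.9.

7.9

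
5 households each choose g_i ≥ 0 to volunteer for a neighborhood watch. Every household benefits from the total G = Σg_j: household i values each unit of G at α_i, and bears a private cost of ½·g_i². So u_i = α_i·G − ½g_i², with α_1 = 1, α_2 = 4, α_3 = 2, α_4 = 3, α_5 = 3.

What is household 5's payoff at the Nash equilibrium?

Household i's FOC: ∂u_i/∂g_i = α_i − g_i = 0, so g_i* = α_i.
NE contributions = (1, 4, 2, 3, 3); G = 13.
u_5 = α_5·G − ½·(g_5)² = 3·13 − ½·3² = 34.5.

34.5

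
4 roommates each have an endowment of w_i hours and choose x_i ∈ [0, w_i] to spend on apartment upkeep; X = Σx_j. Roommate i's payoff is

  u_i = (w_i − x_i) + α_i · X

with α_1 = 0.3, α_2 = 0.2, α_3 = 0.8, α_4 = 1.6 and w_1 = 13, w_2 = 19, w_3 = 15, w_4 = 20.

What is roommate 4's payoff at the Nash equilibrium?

∂u_i/∂x_i = α_i − 1, so roommate i contributes w_i if α_i > 1, else 0.
α_i > 1 for i ∈ {4}; NE contributions (0, 0, 0, 20), X = 20.
u_4 = (20 − 20) + 1.6·20 = 32.

32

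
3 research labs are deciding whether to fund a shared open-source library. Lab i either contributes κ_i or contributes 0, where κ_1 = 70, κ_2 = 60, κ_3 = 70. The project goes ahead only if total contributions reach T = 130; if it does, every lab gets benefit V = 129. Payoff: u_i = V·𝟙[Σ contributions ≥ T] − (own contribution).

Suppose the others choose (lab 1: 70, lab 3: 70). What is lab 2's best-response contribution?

0

Others' total = 140 ≥ 130; contributing adds cost 60 for no extra benefit.
Best response: 0.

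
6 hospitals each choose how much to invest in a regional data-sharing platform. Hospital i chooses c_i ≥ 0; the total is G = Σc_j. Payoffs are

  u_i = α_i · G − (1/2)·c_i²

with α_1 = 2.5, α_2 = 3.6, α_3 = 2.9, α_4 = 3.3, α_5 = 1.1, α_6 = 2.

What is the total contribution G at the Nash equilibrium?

15.4

Hospital i's FOC: ∂u_i/∂c_i = α_i − c_i = 0, so c_i* = α_i.
NE contributions = (2.5, 3.6, 2.9, 3.3, 1.1, 2); G = 15.4.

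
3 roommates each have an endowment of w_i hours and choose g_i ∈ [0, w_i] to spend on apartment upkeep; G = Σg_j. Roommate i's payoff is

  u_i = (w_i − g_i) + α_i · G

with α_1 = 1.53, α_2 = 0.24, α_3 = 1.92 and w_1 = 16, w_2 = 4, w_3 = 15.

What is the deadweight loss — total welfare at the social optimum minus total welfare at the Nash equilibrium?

∂u_i/∂g_i = α_i − 1, so roommate i contributes w_i if α_i > 1, else 0.
α_i > 1 for i ∈ {1, 3}; NE contributions (16, 0, 15), G = 31.
W^NE = Σw_i − G^NE + (Σα_i)·G^NE = 35 + 2.69·31 = 118.39.
Planner: ∂(Σu_j)/∂g_i = Σα_j − 1 = 2.69 > 0, so everyone contributes w_i; G^SO = 35, W^SO = 35 + 2.69·35 = 129.15.
Deadweight loss = 10.76.

10.76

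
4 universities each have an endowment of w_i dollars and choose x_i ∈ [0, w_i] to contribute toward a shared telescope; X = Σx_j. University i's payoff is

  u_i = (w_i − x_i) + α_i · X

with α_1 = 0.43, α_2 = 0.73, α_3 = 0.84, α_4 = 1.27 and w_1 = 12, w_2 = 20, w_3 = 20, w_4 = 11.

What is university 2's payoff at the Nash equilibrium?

28.03

∂u_i/∂x_i = α_i − 1, so university i contributes w_i if α_i > 1, else 0.
α_i > 1 for i ∈ {4}; NE contributions (0, 0, 0, 11), X = 11.
u_2 = (20 − 0) + 0.73·11 = 28.03.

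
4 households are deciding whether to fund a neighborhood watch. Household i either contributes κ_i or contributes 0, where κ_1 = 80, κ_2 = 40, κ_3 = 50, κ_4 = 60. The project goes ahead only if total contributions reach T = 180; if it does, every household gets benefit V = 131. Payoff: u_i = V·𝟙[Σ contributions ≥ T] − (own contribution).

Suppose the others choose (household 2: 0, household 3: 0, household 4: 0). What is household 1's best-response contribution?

0

Others' total = 0. Even contributing 80 gives 80 < 180: no benefit either way.
Best response: 0.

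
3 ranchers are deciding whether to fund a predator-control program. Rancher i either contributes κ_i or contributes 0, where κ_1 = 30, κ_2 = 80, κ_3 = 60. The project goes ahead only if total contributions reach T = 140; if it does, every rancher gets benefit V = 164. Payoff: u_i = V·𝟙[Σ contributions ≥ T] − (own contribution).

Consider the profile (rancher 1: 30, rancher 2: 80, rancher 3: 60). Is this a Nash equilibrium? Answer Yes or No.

No

Total = 170 ≥ 140: provided.
Rancher 1 (pledges 30, payoff 134): dropping to 0 → total 140, payoff 164. Profitable deviation.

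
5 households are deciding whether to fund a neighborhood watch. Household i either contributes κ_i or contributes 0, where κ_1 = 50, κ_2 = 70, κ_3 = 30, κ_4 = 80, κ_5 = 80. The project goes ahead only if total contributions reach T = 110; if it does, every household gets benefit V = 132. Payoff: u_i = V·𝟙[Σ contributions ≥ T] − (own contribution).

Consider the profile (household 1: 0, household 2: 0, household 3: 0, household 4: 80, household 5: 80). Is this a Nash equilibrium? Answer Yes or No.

Yes

Total = 160 ≥ 110: provided.
Household 1 (pledges 0, payoff 132): pledging 50 → total 210, payoff 82. No gain.
Household 2 (pledges 0, payoff 132): pledging 70 → total 230, payoff 62. No gain.
Household 3 (pledges 0, payoff 132): pledging 30 → total 190, payoff 102. No gain.
Household 4 (pledges 80, payoff 52): dropping to 0 → total 80, payoff 0. No gain.
Household 5 (pledges 80, payoff 52): dropping to 0 → total 80, payoff 0. No gain.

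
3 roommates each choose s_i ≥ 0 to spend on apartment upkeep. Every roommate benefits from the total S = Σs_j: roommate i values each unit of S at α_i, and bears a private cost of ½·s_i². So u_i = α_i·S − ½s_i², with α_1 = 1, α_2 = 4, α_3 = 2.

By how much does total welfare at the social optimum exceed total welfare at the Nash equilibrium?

35

Roommate i's FOC: ∂u_i/∂s_i = α_i − s_i = 0, so s_i* = α_i.
NE contributions = (1, 4, 2); S = 7.
W^NE = (Σα)·S − ½Σα_i² = 7² − ½·21 = 38.5.
Planner sets s_i = Σα_j = 7 for every i, so S^SO = 3·7 = 21.
W^SO = (Σα)·S^SO − ½·3·(Σα)² = (3/2)·7² = 73.5.
Deadweight loss = W^SO − W^NE = 35.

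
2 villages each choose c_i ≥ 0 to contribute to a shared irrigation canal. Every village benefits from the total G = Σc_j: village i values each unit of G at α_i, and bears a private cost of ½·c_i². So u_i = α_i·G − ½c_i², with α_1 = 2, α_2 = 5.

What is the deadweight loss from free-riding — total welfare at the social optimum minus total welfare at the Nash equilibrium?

Village i's FOC: ∂u_i/∂c_i = α_i − c_i = 0, so c_i* = α_i.
NE contributions = (2, 5); G = 7.
W^NE = (Σα)·G − ½Σα_i² = 7² − ½·29 = 34.5.
Planner sets c_i = Σα_j = 7 for every i, so G^SO = 2·7 = 14.
W^SO = (Σα)·G^SO − ½·2·(Σα)² = (2/2)·7² = 49.
Deadweight loss = W^SO − W^NE = 14.5.

14.5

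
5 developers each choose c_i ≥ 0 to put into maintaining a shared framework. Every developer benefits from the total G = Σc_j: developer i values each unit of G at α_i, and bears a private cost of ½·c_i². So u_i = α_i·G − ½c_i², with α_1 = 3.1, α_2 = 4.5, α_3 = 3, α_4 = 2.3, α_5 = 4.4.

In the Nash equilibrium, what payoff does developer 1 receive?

48.825

Developer i's FOC: ∂u_i/∂c_i = α_i − c_i = 0, so c_i* = α_i.
NE contributions = (3.1, 4.5, 3, 2.3, 4.4); G = 17.3.
u_1 = α_1·G − ½·(c_1)² = 3.1·17.3 − ½·3.1² = 48.825.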